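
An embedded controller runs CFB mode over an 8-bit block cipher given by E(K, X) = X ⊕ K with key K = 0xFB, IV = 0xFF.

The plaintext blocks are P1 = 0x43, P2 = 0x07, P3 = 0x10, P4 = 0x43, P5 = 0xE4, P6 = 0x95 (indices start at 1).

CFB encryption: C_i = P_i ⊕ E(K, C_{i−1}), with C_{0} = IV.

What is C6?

C6 = 0x99

C1: E(K, 0xFF) = 0x04; 0x43 ⊕ 0x04 = 0x47.
C2: E(K, 0x47) = 0xBC; 0x07 ⊕ 0xBC = 0xBB.
C3: E(K, 0xBB) = 0x40; 0x10 ⊕ 0x40 = 0x50.
C4: E(K, 0x50) = 0xAB; 0x43 ⊕ 0xAB = 0xE8.
C5: E(K, 0xE8) = 0x13; 0xE4 ⊕ 0x13 = 0xF7.
C6: E(K, 0xF7) = 0x0C; 0x95 ⊕ 0x0C = 0x99.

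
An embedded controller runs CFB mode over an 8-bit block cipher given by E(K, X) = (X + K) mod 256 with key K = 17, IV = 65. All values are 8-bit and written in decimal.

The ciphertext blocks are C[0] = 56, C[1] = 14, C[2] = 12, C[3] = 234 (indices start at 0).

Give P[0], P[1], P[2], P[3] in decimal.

P[0] = 106, P[1] = 71, P[2] = 19, P[3] = 247

CFB decryption: P_i = C_i ⊕ E(K, C_{i−1}), with C_{−1} = IV.
P[0]: E(K, 65) = 82; 56 ⊕ 82 = 106.
P[1]: E(K, 56) = 73; 14 ⊕ 73 = 71.
P[2]: E(K, 14) = 31; 12 ⊕ 31 = 19.
P[3]: E(K, 12) = 29; 234 ⊕ 29 = 247.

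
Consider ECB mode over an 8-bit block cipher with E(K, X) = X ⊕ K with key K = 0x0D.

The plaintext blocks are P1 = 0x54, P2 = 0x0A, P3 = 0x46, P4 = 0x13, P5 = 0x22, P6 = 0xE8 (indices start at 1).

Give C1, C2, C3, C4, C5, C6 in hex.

ECB encryption: C_i = E(K, P_i).
C1: E(K, 0x54) = 0x59.
C2: E(K, 0x0A) = 0x07.
C3: E(K, 0x46) = 0x4B.
C4: E(K, 0x13) = 0x1E.
C5: E(K, 0x22) = 0x2F.
C6: E(K, 0xE8) = 0xE5.

C1 = 0x59, C2 = 0x07, C3 = 0x4B, C4 = 0x1E, C5 = 0x2F, C6 = 0xE5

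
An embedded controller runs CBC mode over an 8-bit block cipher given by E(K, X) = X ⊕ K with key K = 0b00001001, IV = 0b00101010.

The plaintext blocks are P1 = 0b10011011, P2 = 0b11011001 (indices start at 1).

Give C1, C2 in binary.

C1 = 0b10111000, C2 = 0b01101000

CBC encryption: C_i = E(K, P_i ⊕ C_{i−1}), with C_{0} = IV.
C1: P1 ⊕ 0b00101010 = 0b10110001; E(K, 0b10110001) = 0b10111000.
C2: P2 ⊕ 0b10111000 = 0b01100001; E(K, 0b01100001) = 0b01101000.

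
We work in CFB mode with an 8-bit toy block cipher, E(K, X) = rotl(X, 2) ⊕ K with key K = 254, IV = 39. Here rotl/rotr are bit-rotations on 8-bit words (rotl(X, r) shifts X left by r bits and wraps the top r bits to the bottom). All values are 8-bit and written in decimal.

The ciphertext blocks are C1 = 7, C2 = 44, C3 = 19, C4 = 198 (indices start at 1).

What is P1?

CFB decryption: P_i = C_i ⊕ E(K, C_{i−1}), with C_{0} = IV.
P1: E(K, 39) = 98; 7 ⊕ 98 = 101.

P1 = 101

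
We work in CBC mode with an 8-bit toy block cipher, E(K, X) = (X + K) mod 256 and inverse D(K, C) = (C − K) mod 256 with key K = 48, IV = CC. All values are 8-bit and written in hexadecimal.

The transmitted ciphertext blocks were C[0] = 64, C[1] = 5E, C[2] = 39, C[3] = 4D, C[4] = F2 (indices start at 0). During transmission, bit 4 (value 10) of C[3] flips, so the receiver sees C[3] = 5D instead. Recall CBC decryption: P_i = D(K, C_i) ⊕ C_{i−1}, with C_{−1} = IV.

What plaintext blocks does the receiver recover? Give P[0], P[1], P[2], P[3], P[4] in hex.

Only C[3] changed, to 5D. In CBC, a change in C_i garbles P_i and flips the same bit in P_{i+1}. Decrypting the received ciphertext:
P[0]: D(K, 64) = 1C; 1C ⊕ CC = D0.
P[1]: D(K, 5E) = 16; 16 ⊕ 64 = 72.
P[2]: D(K, 39) = F1; F1 ⊕ 5E = AF.
P[3]: D(K, 5D) = 15; 15 ⊕ 39 = 2C.
P[4]: D(K, F2) = AA; AA ⊕ 5D = F7.
Blocks that differ from the original plaintext: P[3], P[4].

P[0] = D0, P[1] = 72, P[2] = AF, P[3] = 2C, P[4] = F7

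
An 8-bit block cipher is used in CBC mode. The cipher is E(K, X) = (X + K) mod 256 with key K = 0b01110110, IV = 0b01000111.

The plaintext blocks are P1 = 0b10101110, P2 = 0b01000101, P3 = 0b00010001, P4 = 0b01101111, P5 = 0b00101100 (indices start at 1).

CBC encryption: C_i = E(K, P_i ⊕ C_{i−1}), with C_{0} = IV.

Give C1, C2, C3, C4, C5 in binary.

C1: P1 ⊕ 0b01000111 = 0b11101001; E(K, 0b11101001) = 0b01011111.
C2: P2 ⊕ 0b01011111 = 0b00011010; E(K, 0b00011010) = 0b10010000.
C3: P3 ⊕ 0b10010000 = 0b10000001; E(K, 0b10000001) = 0b11110111.
C4: P4 ⊕ 0b11110111 = 0b10011000; E(K, 0b10011000) = 0b00001110.
C5: P5 ⊕ 0b00001110 = 0b00100010; E(K, 0b00100010) = 0b10011000.

C1 = 0b01011111, C2 = 0b10010000, C3 = 0b11110111, C4 = 0b00001110, C5 = 0b10011000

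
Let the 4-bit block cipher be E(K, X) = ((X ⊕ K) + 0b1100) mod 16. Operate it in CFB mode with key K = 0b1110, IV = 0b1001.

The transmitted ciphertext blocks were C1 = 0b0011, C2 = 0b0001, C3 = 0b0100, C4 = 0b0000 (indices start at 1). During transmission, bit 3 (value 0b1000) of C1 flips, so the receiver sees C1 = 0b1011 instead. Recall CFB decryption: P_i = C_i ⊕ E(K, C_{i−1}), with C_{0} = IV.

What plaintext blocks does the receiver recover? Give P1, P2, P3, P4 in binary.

P1 = 0b1000, P2 = 0b0000, P3 = 0b1111, P4 = 0b0110

Only C1 changed, to 0b1011. In CFB, a change in C_i flips the same bit in P_i and garbles P_{i+1}. Decrypting the received ciphertext:
P1: E(K, 0b1001) = 0b0011; 0b1011 ⊕ 0b0011 = 0b1000.
P2: E(K, 0b1011) = 0b0001; 0b0001 ⊕ 0b0001 = 0b0000.
P3: E(K, 0b0001) = 0b1011; 0b0100 ⊕ 0b1011 = 0b1111.
P4: E(K, 0b0100) = 0b0110; 0b0000 ⊕ 0b0110 = 0b0110.
Blocks that differ from the original plaintext: P1, P2.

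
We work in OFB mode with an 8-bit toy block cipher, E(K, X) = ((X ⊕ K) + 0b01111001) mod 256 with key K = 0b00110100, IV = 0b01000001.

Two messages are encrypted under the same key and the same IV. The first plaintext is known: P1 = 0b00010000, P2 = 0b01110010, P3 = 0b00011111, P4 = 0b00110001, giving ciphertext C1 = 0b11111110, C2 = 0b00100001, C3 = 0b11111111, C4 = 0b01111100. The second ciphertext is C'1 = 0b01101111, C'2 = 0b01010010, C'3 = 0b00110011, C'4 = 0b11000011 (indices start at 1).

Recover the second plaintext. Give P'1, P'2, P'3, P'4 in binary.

P'1 = 0b10000001, P'2 = 0b00000001, P'3 = 0b11010011, P'4 = 0b10001110

In OFB with a reused IV, both messages share the same keystream S_i, so C_i ⊕ C'_i = P_i ⊕ P'_i and thus P'_i = P_i ⊕ C_i ⊕ C'_i.
P'1: 0b00010000 ⊕ 0b11111110 ⊕ 0b01101111 = 0b10000001.
P'2: 0b01110010 ⊕ 0b00100001 ⊕ 0b01010010 = 0b00000001.
P'3: 0b00011111 ⊕ 0b11111111 ⊕ 0b00110011 = 0b11010011.
P'4: 0b00110001 ⊕ 0b01111100 ⊕ 0b11000011 = 0b10001110.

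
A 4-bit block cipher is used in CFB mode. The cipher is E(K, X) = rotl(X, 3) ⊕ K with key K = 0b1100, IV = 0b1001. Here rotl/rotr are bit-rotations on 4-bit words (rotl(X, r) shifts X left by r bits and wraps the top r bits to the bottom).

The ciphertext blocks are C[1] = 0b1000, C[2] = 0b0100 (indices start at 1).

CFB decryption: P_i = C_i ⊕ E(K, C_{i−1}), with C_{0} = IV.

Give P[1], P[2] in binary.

P[1]: E(K, 0b1001) = 0b0000; 0b1000 ⊕ 0b0000 = 0b1000.
P[2]: E(K, 0b1000) = 0b1000; 0b0100 ⊕ 0b1000 = 0b1100.

P[1] = 0b1000, P[2] = 0b1100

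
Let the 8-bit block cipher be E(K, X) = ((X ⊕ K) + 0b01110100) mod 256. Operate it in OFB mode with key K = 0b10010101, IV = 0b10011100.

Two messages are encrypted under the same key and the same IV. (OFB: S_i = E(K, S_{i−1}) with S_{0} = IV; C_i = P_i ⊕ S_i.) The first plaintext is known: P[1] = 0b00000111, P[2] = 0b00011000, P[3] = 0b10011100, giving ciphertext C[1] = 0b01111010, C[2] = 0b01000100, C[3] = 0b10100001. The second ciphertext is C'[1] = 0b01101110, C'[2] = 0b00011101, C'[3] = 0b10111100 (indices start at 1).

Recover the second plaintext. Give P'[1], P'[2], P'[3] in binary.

P'[1] = 0b00010011, P'[2] = 0b01000001, P'[3] = 0b10000001

In OFB with a reused IV, both messages share the same keystream S_i, so C_i ⊕ C'_i = P_i ⊕ P'_i and thus P'_i = P_i ⊕ C_i ⊕ C'_i.
P'[1]: 0b00000111 ⊕ 0b01111010 ⊕ 0b01101110 = 0b00010011.
P'[2]: 0b00011000 ⊕ 0b01000100 ⊕ 0b00011101 = 0b01000001.
P'[3]: 0b10011100 ⊕ 0b10100001 ⊕ 0b10111100 = 0b10000001.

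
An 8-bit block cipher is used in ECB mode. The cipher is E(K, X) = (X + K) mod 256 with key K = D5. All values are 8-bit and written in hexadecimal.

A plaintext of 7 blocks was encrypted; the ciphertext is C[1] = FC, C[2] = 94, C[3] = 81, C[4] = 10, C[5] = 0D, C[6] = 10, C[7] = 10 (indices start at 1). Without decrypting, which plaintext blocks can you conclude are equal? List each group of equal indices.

P[4] = P[6] = P[7]

ECB encrypts each block independently with the same key, so equal ciphertext blocks imply equal plaintext blocks.
C[4] = C[6] = C[7] = 10, so P[4] = P[6] = P[7].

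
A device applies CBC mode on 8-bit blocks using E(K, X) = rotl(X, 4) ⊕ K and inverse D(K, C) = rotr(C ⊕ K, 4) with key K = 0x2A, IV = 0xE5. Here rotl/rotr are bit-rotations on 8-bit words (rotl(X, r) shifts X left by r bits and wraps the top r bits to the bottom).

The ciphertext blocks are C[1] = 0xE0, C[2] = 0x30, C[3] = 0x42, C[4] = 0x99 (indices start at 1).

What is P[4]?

P[4] = 0x79

CBC decryption: P_i = D(K, C_i) ⊕ C_{i−1}, with C_{0} = IV.
P[4]: D(K, 0x99) = 0x3B; 0x3B ⊕ 0x42 = 0x79.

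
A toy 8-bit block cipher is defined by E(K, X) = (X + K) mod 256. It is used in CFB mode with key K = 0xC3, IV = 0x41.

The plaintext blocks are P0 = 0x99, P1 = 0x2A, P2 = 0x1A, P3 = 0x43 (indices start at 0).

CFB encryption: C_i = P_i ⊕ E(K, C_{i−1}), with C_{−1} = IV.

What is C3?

C0: E(K, 0x41) = 0x04; 0x99 ⊕ 0x04 = 0x9D.
C1: E(K, 0x9D) = 0x60; 0x2A ⊕ 0x60 = 0x4A.
C2: E(K, 0x4A) = 0x0D; 0x1A ⊕ 0x0D = 0x17.
C3: E(K, 0x17) = 0xDA; 0x43 ⊕ 0xDA = 0x99.

C3 = 0x99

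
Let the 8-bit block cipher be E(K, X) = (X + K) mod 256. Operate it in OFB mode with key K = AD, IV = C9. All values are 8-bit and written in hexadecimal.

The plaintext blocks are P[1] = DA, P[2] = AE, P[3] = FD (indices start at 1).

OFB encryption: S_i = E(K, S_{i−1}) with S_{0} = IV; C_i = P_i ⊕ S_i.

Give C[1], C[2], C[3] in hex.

C[1]: S = E(K, C9) = 76; DA ⊕ 76 = AC.
C[2]: S = E(K, 76) = 23; AE ⊕ 23 = 8D.
C[3]: S = E(K, 23) = D0; FD ⊕ D0 = 2D.

C[1] = AC, C[2] = 8D, C[3] = 2D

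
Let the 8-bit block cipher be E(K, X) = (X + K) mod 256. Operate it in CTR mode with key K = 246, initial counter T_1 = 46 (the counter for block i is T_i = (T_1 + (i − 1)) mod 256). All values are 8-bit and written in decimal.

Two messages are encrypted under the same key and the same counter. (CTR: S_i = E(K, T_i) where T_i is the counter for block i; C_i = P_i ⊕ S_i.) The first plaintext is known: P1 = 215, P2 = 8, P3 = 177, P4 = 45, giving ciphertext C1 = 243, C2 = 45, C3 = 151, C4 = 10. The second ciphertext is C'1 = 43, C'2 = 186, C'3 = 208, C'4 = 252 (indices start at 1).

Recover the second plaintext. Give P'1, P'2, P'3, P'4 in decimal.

P'1 = 15, P'2 = 159, P'3 = 246, P'4 = 219

In CTR with a reused counter, both messages share the same keystream S_i, so C_i ⊕ C'_i = P_i ⊕ P'_i and thus P'_i = P_i ⊕ C_i ⊕ C'_i.
P'1: 215 ⊕ 243 ⊕ 43 = 15.
P'2: 8 ⊕ 45 ⊕ 186 = 159.
P'3: 177 ⊕ 151 ⊕ 208 = 246.
P'4: 45 ⊕ 10 ⊕ 252 = 219.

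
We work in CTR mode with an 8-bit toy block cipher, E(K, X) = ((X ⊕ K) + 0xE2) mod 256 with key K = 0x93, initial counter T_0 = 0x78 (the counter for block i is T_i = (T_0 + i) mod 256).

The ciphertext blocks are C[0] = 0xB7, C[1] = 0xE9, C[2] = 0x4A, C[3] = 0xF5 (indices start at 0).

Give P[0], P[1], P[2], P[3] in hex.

CTR decryption: S_i = E(K, T_i) where T_i is the counter for block i; P_i = C_i ⊕ S_i.
P[0]: T = 0x78, S = E(K, T) = 0xCD; 0xB7 ⊕ 0xCD = 0x7A.
P[1]: T = 0x79, S = E(K, T) = 0xCC; 0xE9 ⊕ 0xCC = 0x25.
P[2]: T = 0x7A, S = E(K, T) = 0xCB; 0x4A ⊕ 0xCB = 0x81.
P[3]: T = 0x7B, S = E(K, T) = 0xCA; 0xF5 ⊕ 0xCA = 0x3F.

P[0] = 0x7A, P[1] = 0x25, P[2] = 0x81, P[3] = 0x3F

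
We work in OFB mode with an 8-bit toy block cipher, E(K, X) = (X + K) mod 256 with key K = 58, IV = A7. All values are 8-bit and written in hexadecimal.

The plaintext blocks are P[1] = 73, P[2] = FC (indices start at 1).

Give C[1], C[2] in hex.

C[1] = 8C, C[2] = AB

OFB encryption: S_i = E(K, S_{i−1}) with S_{0} = IV; C_i = P_i ⊕ S_i.
C[1]: S = E(K, A7) = FF; 73 ⊕ FF = 8C.
C[2]: S = E(K, FF) = 57; FC ⊕ 57 = AB.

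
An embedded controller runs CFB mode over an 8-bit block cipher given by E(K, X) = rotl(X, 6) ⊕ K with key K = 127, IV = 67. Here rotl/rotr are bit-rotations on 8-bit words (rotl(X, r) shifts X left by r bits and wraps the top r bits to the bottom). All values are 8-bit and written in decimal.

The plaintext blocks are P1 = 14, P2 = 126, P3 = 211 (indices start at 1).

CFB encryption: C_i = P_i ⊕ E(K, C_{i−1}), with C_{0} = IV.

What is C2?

C2 = 105

C1: E(K, 67) = 175; 14 ⊕ 175 = 161.
C2: E(K, 161) = 23; 126 ⊕ 23 = 105.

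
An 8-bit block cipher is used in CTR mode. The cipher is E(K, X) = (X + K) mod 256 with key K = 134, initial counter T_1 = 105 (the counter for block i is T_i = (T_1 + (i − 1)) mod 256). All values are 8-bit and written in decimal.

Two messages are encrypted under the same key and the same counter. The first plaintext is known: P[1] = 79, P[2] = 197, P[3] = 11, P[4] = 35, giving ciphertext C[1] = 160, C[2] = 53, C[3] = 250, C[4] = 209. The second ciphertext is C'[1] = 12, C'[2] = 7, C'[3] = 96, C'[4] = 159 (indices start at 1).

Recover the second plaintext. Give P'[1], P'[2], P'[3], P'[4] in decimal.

In CTR with a reused counter, both messages share the same keystream S_i, so C_i ⊕ C'_i = P_i ⊕ P'_i and thus P'_i = P_i ⊕ C_i ⊕ C'_i.
P'[1]: 79 ⊕ 160 ⊕ 12 = 227.
P'[2]: 197 ⊕ 53 ⊕ 7 = 247.
P'[3]: 11 ⊕ 250 ⊕ 96 = 145.
P'[4]: 35 ⊕ 209 ⊕ 159 = 109.

P'[1] = 227, P'[2] = 247, P'[3] = 145, P'[4] = 109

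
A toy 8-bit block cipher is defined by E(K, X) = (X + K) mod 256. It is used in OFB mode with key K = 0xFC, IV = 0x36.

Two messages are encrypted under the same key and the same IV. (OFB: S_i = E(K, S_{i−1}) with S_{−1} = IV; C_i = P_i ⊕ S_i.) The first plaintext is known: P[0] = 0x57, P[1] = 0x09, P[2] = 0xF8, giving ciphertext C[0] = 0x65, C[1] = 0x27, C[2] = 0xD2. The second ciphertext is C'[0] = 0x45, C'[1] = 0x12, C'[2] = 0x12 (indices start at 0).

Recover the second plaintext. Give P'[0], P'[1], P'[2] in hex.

In OFB with a reused IV, both messages share the same keystream S_i, so C_i ⊕ C'_i = P_i ⊕ P'_i and thus P'_i = P_i ⊕ C_i ⊕ C'_i.
P'[0]: 0x57 ⊕ 0x65 ⊕ 0x45 = 0x77.
P'[1]: 0x09 ⊕ 0x27 ⊕ 0x12 = 0x3C.
P'[2]: 0xF8 ⊕ 0xD2 ⊕ 0x12 = 0x38.

P'[0] = 0x77, P'[1] = 0x3C, P'[2] = 0x38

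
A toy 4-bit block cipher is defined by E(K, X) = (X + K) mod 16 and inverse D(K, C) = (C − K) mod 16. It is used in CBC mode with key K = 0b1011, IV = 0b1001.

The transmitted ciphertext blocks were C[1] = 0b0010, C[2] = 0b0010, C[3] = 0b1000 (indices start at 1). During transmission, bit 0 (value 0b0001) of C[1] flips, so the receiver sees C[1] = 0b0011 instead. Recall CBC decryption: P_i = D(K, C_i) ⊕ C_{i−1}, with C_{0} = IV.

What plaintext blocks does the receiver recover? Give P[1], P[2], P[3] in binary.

P[1] = 0b0001, P[2] = 0b0100, P[3] = 0b1111

Only C[1] changed, to 0b0011. In CBC, a change in C_i garbles P_i and flips the same bit in P_{i+1}. Decrypting the received ciphertext:
P[1]: D(K, 0b0011) = 0b1000; 0b1000 ⊕ 0b1001 = 0b0001.
P[2]: D(K, 0b0010) = 0b0111; 0b0111 ⊕ 0b0011 = 0b0100.
P[3]: D(K, 0b1000) = 0b1101; 0b1101 ⊕ 0b0010 = 0b1111.
Blocks that differ from the original plaintext: P[1], P[2].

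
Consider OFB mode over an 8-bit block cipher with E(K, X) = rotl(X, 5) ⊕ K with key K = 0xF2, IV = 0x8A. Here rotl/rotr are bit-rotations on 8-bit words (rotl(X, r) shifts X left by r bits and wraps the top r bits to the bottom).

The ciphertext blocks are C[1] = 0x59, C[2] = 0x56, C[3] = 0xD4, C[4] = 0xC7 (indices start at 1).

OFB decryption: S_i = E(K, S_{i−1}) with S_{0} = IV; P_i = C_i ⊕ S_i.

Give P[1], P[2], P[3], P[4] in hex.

P[1]: S = E(K, 0x8A) = 0xA3; 0x59 ⊕ 0xA3 = 0xFA.
P[2]: S = E(K, 0xA3) = 0x86; 0x56 ⊕ 0x86 = 0xD0.
P[3]: S = E(K, 0x86) = 0x22; 0xD4 ⊕ 0x22 = 0xF6.
P[4]: S = E(K, 0x22) = 0xB6; 0xC7 ⊕ 0xB6 = 0x71.

P[1] = 0xFA, P[2] = 0xD0, P[3] = 0xF6, P[4] = 0x71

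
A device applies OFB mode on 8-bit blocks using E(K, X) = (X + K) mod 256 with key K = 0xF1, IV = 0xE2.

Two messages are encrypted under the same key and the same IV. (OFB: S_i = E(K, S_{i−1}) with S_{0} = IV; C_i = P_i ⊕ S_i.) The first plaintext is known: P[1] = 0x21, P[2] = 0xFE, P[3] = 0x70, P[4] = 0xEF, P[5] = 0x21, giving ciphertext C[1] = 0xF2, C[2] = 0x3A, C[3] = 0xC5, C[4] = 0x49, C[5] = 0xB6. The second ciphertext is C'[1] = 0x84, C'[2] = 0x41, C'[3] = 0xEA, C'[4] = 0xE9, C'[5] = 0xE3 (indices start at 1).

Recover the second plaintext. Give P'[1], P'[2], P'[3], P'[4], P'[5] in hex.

In OFB with a reused IV, both messages share the same keystream S_i, so C_i ⊕ C'_i = P_i ⊕ P'_i and thus P'_i = P_i ⊕ C_i ⊕ C'_i.
P'[1]: 0x21 ⊕ 0xF2 ⊕ 0x84 = 0x57.
P'[2]: 0xFE ⊕ 0x3A ⊕ 0x41 = 0x85.
P'[3]: 0x70 ⊕ 0xC5 ⊕ 0xEA = 0x5F.
P'[4]: 0xEF ⊕ 0x49 ⊕ 0xE9 = 0x4F.
P'[5]: 0x21 ⊕ 0xB6 ⊕ 0xE3 = 0x74.

P'[1] = 0x57, P'[2] = 0x85, P'[3] = 0x5F, P'[4] = 0x4F, P'[5] = 0x74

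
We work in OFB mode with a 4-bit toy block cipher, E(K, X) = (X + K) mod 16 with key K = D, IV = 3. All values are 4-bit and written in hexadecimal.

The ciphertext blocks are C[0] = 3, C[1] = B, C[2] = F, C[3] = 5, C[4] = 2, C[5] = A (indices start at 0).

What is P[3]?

OFB decryption: S_i = E(K, S_{i−1}) with S_{−1} = IV; P_i = C_i ⊕ S_i.
P[0]: S = E(K, 3) = 0; 3 ⊕ 0 = 3.
P[1]: S = E(K, 0) = D; B ⊕ D = 6.
P[2]: S = E(K, D) = A; F ⊕ A = 5.
P[3]: S = E(K, A) = 7; 5 ⊕ 7 = 2.

P[3] = 2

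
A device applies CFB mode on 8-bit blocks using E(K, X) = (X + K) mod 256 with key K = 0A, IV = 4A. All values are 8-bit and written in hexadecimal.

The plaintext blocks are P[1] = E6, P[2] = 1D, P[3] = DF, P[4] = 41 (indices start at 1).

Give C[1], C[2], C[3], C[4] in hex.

C[1] = B2, C[2] = A1, C[3] = 74, C[4] = 3F

CFB encryption: C_i = P_i ⊕ E(K, C_{i−1}), with C_{0} = IV.
C[1]: E(K, 4A) = 54; E6 ⊕ 54 = B2.
C[2]: E(K, B2) = BC; 1D ⊕ BC = A1.
C[3]: E(K, A1) = AB; DF ⊕ AB = 74.
C[4]: E(K, 74) = 7E; 41 ⊕ 7E = 3F.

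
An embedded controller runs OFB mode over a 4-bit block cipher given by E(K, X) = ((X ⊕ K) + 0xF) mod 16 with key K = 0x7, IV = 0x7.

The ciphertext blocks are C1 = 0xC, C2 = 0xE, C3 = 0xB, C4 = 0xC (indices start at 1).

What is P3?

OFB decryption: S_i = E(K, S_{i−1}) with S_{0} = IV; P_i = C_i ⊕ S_i.
P1: S = E(K, 0x7) = 0xF; 0xC ⊕ 0xF = 0x3.
P2: S = E(K, 0xF) = 0x7; 0xE ⊕ 0x7 = 0x9.
P3: S = E(K, 0x7) = 0xF; 0xB ⊕ 0xF = 0x4.

P3 = 0x4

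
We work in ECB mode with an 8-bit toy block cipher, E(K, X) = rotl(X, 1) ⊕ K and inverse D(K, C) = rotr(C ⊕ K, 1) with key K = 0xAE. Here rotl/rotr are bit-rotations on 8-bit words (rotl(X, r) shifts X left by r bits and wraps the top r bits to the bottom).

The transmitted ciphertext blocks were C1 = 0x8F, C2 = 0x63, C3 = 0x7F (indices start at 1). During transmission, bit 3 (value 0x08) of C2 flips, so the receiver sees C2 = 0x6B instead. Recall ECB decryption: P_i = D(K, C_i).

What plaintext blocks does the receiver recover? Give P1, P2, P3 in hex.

Only C2 changed, to 0x6B. In ECB, a change in C_i affects only P_i. Decrypting the received ciphertext:
P1: D(K, 0x8F) = 0x90.
P2: D(K, 0x6B) = 0xE2.
P3: D(K, 0x7F) = 0xE8.
Blocks that differ from the original plaintext: P2.

P1 = 0x90, P2 = 0xE2, P3 = 0xE8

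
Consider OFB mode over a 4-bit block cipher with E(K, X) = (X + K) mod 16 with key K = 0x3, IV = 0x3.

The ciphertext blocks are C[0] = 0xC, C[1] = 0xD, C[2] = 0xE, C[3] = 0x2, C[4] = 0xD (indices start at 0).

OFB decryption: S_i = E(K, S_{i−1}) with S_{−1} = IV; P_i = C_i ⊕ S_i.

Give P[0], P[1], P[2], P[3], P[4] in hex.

P[0] = 0xA, P[1] = 0x4, P[2] = 0x2, P[3] = 0xD, P[4] = 0xF

P[0]: S = E(K, 0x3) = 0x6; 0xC ⊕ 0x6 = 0xA.
P[1]: S = E(K, 0x6) = 0x9; 0xD ⊕ 0x9 = 0x4.
P[2]: S = E(K, 0x9) = 0xC; 0xE ⊕ 0xC = 0x2.
P[3]: S = E(K, 0xC) = 0xF; 0x2 ⊕ 0xF = 0xD.
P[4]: S = E(K, 0xF) = 0x2; 0xD ⊕ 0x2 = 0xF.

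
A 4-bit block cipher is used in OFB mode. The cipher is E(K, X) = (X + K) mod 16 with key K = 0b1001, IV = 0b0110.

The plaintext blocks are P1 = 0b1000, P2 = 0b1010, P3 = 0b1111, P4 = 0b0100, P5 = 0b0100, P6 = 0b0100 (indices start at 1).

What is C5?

C5 = 0b0111

OFB encryption: S_i = E(K, S_{i−1}) with S_{0} = IV; C_i = P_i ⊕ S_i.
C1: S = E(K, 0b0110) = 0b1111; 0b1000 ⊕ 0b1111 = 0b0111.
C2: S = E(K, 0b1111) = 0b1000; 0b1010 ⊕ 0b1000 = 0b0010.
C3: S = E(K, 0b1000) = 0b0001; 0b1111 ⊕ 0b0001 = 0b1110.
C4: S = E(K, 0b0001) = 0b1010; 0b0100 ⊕ 0b1010 = 0b1110.
C5: S = E(K, 0b1010) = 0b0011; 0b0100 ⊕ 0b0011 = 0b0111.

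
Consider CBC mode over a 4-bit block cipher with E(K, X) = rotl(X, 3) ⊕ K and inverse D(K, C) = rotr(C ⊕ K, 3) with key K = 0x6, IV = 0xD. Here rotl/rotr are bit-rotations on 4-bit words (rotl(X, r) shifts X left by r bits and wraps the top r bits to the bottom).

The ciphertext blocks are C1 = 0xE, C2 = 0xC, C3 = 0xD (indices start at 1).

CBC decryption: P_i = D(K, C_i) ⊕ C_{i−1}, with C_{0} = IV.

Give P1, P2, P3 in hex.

P1 = 0xC, P2 = 0xB, P3 = 0xB

P1: D(K, 0xE) = 0x1; 0x1 ⊕ 0xD = 0xC.
P2: D(K, 0xC) = 0x5; 0x5 ⊕ 0xE = 0xB.
P3: D(K, 0xD) = 0x7; 0x7 ⊕ 0xC = 0xB.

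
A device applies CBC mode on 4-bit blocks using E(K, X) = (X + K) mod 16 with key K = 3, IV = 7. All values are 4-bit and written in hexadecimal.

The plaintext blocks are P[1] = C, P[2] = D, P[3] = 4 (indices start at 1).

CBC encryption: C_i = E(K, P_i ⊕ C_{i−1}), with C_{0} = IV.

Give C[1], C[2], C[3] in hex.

C[1] = E, C[2] = 6, C[3] = 5

C[1]: P[1] ⊕ 7 = B; E(K, B) = E.
C[2]: P[2] ⊕ E = 3; E(K, 3) = 6.
C[3]: P[3] ⊕ 6 = 2; E(K, 2) = 5.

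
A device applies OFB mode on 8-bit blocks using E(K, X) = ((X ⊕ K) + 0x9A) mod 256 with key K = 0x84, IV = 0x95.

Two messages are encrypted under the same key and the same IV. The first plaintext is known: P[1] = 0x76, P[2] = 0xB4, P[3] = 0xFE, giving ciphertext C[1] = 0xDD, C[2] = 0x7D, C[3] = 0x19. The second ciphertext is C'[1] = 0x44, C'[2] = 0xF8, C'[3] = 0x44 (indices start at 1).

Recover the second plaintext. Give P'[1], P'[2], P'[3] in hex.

P'[1] = 0xEF, P'[2] = 0x31, P'[3] = 0xA3

In OFB with a reused IV, both messages share the same keystream S_i, so C_i ⊕ C'_i = P_i ⊕ P'_i and thus P'_i = P_i ⊕ C_i ⊕ C'_i.
P'[1]: 0x76 ⊕ 0xDD ⊕ 0x44 = 0xEF.
P'[2]: 0xB4 ⊕ 0x7D ⊕ 0xF8 = 0x31.
P'[3]: 0xFE ⊕ 0x19 ⊕ 0x44 = 0xA3.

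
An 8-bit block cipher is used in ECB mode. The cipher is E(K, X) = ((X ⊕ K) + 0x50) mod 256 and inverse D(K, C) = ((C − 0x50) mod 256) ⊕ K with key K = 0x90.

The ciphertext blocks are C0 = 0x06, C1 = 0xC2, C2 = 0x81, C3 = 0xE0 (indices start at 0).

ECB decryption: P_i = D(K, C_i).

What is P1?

P1 = 0xE2

P1: D(K, 0xC2) = 0xE2.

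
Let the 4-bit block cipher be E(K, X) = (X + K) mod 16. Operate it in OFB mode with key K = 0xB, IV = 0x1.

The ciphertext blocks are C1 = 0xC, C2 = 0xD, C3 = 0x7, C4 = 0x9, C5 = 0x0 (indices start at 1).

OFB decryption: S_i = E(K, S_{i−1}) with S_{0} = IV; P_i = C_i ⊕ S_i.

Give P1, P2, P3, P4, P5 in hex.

P1: S = E(K, 0x1) = 0xC; 0xC ⊕ 0xC = 0x0.
P2: S = E(K, 0xC) = 0x7; 0xD ⊕ 0x7 = 0xA.
P3: S = E(K, 0x7) = 0x2; 0x7 ⊕ 0x2 = 0x5.
P4: S = E(K, 0x2) = 0xD; 0x9 ⊕ 0xD = 0x4.
P5: S = E(K, 0xD) = 0x8; 0x0 ⊕ 0x8 = 0x8.

P1 = 0x0, P2 = 0xA, P3 = 0x5, P4 = 0x4, P5 = 0x8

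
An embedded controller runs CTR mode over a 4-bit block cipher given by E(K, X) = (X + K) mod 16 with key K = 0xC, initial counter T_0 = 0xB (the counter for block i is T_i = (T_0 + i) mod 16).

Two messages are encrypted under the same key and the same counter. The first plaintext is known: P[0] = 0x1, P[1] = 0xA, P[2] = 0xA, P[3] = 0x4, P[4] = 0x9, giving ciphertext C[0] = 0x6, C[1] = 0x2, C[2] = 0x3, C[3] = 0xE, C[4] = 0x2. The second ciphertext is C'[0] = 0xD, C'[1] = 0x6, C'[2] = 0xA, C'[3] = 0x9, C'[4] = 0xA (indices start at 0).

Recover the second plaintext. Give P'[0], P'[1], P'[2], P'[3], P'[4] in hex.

In CTR with a reused counter, both messages share the same keystream S_i, so C_i ⊕ C'_i = P_i ⊕ P'_i and thus P'_i = P_i ⊕ C_i ⊕ C'_i.
P'[0]: 0x1 ⊕ 0x6 ⊕ 0xD = 0xA.
P'[1]: 0xA ⊕ 0x2 ⊕ 0x6 = 0xE.
P'[2]: 0xA ⊕ 0x3 ⊕ 0xA = 0x3.
P'[3]: 0x4 ⊕ 0xE ⊕ 0x9 = 0x3.
P'[4]: 0x9 ⊕ 0x2 ⊕ 0xA = 0x1.

P'[0] = 0xA, P'[1] = 0xE, P'[2] = 0x3, P'[3] = 0x3, P'[4] = 0x1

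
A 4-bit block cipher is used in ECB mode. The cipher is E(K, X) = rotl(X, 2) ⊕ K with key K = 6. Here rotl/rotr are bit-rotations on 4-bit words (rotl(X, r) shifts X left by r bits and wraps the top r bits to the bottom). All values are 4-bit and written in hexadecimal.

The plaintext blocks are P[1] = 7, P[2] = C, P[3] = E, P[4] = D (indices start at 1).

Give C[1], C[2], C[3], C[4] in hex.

C[1] = B, C[2] = 5, C[3] = D, C[4] = 1

ECB encryption: C_i = E(K, P_i).
C[1]: E(K, 7) = B.
C[2]: E(K, C) = 5.
C[3]: E(K, E) = D.
C[4]: E(K, D) = 1.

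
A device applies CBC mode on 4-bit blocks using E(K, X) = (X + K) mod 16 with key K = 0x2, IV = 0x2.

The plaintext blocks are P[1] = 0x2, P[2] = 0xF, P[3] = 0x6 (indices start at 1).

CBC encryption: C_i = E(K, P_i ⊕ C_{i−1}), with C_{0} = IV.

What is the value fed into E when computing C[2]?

0xD

C[1]: P[1] ⊕ 0x2 = 0x0; E(K, 0x0) = 0x2.
C[2]: P[2] ⊕ 0x2 = 0xD; E(K, 0xD) = 0xF.
So the input to E for block [2] is 0xD.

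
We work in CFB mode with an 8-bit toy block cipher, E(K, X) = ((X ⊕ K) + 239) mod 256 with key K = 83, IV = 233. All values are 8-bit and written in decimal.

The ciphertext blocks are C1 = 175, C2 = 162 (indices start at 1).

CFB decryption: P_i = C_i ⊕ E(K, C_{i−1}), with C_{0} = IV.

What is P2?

P2 = 73

P2: E(K, 175) = 235; 162 ⊕ 235 = 73.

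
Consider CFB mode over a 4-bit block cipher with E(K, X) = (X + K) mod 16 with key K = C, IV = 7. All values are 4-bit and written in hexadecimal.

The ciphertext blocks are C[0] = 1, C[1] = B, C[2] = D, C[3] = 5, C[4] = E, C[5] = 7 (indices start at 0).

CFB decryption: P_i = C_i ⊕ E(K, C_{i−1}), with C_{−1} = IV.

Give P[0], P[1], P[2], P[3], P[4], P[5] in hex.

P[0]: E(K, 7) = 3; 1 ⊕ 3 = 2.
P[1]: E(K, 1) = D; B ⊕ D = 6.
P[2]: E(K, B) = 7; D ⊕ 7 = A.
P[3]: E(K, D) = 9; 5 ⊕ 9 = C.
P[4]: E(K, 5) = 1; E ⊕ 1 = F.
P[5]: E(K, E) = A; 7 ⊕ A = D.

P[0] = 2, P[1] = 6, P[2] = A, P[3] = C, P[4] = F, P[5] = D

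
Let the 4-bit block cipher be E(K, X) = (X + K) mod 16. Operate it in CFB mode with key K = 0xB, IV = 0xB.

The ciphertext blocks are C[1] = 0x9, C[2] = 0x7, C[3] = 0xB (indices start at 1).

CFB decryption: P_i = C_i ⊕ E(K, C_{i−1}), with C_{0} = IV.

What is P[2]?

P[2] = 0x3

P[2]: E(K, 0x9) = 0x4; 0x7 ⊕ 0x4 = 0x3.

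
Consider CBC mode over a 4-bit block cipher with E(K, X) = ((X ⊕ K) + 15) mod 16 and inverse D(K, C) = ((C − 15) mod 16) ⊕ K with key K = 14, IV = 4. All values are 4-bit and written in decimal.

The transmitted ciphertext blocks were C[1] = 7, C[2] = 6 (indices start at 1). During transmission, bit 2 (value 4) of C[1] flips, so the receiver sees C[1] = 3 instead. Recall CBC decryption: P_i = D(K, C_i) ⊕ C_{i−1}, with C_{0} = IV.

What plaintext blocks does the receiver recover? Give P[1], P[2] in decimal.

Only C[1] changed, to 3. In CBC, a change in C_i garbles P_i and flips the same bit in P_{i+1}. Decrypting the received ciphertext:
P[1]: D(K, 3) = 10; 10 ⊕ 4 = 14.
P[2]: D(K, 6) = 9; 9 ⊕ 3 = 10.
Blocks that differ from the original plaintext: P[1], P[2].

P[1] = 14, P[2] = 10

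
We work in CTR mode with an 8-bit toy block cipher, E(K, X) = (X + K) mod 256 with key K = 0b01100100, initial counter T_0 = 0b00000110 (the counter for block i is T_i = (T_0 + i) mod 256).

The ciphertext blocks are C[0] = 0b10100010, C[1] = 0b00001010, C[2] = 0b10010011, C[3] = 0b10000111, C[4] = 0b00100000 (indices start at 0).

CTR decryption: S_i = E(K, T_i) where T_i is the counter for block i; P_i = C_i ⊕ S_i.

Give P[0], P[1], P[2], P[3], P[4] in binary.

P[0]: T = 0b00000110, S = E(K, T) = 0b01101010; 0b10100010 ⊕ 0b01101010 = 0b11001000.
P[1]: T = 0b00000111, S = E(K, T) = 0b01101011; 0b00001010 ⊕ 0b01101011 = 0b01100001.
P[2]: T = 0b00001000, S = E(K, T) = 0b01101100; 0b10010011 ⊕ 0b01101100 = 0b11111111.
P[3]: T = 0b00001001, S = E(K, T) = 0b01101101; 0b10000111 ⊕ 0b01101101 = 0b11101010.
P[4]: T = 0b00001010, S = E(K, T) = 0b01101110; 0b00100000 ⊕ 0b01101110 = 0b01001110.

P[0] = 0b11001000, P[1] = 0b01100001, P[2] = 0b11111111, P[3] = 0b11101010, P[4] = 0b01001110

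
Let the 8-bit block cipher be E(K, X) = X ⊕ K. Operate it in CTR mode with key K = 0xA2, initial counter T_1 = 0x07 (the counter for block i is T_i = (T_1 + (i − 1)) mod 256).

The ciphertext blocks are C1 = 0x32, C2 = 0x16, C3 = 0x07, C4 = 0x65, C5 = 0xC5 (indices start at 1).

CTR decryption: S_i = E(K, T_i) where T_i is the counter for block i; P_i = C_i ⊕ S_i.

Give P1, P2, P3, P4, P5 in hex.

P1: T = 0x07, S = E(K, T) = 0xA5; 0x32 ⊕ 0xA5 = 0x97.
P2: T = 0x08, S = E(K, T) = 0xAA; 0x16 ⊕ 0xAA = 0xBC.
P3: T = 0x09, S = E(K, T) = 0xAB; 0x07 ⊕ 0xAB = 0xAC.
P4: T = 0x0A, S = E(K, T) = 0xA8; 0x65 ⊕ 0xA8 = 0xCD.
P5: T = 0x0B, S = E(K, T) = 0xA9; 0xC5 ⊕ 0xA9 = 0x6C.

P1 = 0x97, P2 = 0xBC, P3 = 0xAC, P4 = 0xCD, P5 = 0x6C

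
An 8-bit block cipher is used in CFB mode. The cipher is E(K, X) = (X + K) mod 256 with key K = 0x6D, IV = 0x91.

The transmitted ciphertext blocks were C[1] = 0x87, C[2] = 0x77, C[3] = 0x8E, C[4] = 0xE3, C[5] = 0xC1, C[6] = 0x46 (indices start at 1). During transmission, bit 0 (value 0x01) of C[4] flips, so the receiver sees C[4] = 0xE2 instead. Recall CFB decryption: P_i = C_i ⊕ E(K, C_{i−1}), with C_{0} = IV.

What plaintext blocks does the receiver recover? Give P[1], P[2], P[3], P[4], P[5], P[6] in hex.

Only C[4] changed, to 0xE2. In CFB, a change in C_i flips the same bit in P_i and garbles P_{i+1}. Decrypting the received ciphertext:
P[1]: E(K, 0x91) = 0xFE; 0x87 ⊕ 0xFE = 0x79.
P[2]: E(K, 0x87) = 0xF4; 0x77 ⊕ 0xF4 = 0x83.
P[3]: E(K, 0x77) = 0xE4; 0x8E ⊕ 0xE4 = 0x6A.
P[4]: E(K, 0x8E) = 0xFB; 0xE2 ⊕ 0xFB = 0x19.
P[5]: E(K, 0xE2) = 0x4F; 0xC1 ⊕ 0x4F = 0x8E.
P[6]: E(K, 0xC1) = 0x2E; 0x46 ⊕ 0x2E = 0x68.
Blocks that differ from the original plaintext: P[4], P[5].

P[1] = 0x79, P[2] = 0x83, P[3] = 0x6A, P[4] = 0x19, P[5] = 0x8E, P[6] = 0x68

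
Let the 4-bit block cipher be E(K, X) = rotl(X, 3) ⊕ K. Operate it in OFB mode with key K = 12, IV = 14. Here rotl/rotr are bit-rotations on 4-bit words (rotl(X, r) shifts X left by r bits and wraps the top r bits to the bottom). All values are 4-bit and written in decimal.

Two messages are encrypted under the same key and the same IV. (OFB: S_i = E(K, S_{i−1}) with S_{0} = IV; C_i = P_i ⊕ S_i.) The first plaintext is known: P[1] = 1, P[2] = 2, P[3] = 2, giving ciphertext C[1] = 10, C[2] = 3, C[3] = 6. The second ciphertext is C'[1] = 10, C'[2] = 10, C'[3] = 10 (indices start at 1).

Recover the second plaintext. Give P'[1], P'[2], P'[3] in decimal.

In OFB with a reused IV, both messages share the same keystream S_i, so C_i ⊕ C'_i = P_i ⊕ P'_i and thus P'_i = P_i ⊕ C_i ⊕ C'_i.
P'[1]: 1 ⊕ 10 ⊕ 10 = 1.
P'[2]: 2 ⊕ 3 ⊕ 10 = 11.
P'[3]: 2 ⊕ 6 ⊕ 10 = 14.

P'[1] = 1, P'[2] = 11, P'[3] = 14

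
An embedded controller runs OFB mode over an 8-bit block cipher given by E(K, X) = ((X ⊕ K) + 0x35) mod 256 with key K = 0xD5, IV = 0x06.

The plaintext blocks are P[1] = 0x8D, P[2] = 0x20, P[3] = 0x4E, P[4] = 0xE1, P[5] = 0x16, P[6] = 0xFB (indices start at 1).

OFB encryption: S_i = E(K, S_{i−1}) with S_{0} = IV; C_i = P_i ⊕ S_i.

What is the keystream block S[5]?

0xC0

C[1]: S = E(K, 0x06) = 0x08; 0x8D ⊕ 0x08 = 0x85.
C[2]: S = E(K, 0x08) = 0x12; 0x20 ⊕ 0x12 = 0x32.
C[3]: S = E(K, 0x12) = 0xFC; 0x4E ⊕ 0xFC = 0xB2.
C[4]: S = E(K, 0xFC) = 0x5E; 0xE1 ⊕ 0x5E = 0xBF.
C[5]: S = E(K, 0x5E) = 0xC0; 0x16 ⊕ 0xC0 = 0xD6.
So S[5] = 0xC0.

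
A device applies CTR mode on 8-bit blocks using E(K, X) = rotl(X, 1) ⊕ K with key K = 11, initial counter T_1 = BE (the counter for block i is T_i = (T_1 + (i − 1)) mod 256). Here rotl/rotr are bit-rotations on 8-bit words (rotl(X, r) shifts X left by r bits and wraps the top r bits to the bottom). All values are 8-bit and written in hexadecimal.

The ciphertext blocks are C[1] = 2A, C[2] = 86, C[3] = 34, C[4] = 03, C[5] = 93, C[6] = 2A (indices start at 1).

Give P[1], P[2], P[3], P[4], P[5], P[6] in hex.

P[1] = 46, P[2] = E8, P[3] = A4, P[4] = 91, P[5] = 07, P[6] = BC

CTR decryption: S_i = E(K, T_i) where T_i is the counter for block i; P_i = C_i ⊕ S_i.
P[1]: T = BE, S = E(K, T) = 6C; 2A ⊕ 6C = 46.
P[2]: T = BF, S = E(K, T) = 6E; 86 ⊕ 6E = E8.
P[3]: T = C0, S = E(K, T) = 90; 34 ⊕ 90 = A4.
P[4]: T = C1, S = E(K, T) = 92; 03 ⊕ 92 = 91.
P[5]: T = C2, S = E(K, T) = 94; 93 ⊕ 94 = 07.
P[6]: T = C3, S = E(K, T) = 96; 2A ⊕ 96 = BC.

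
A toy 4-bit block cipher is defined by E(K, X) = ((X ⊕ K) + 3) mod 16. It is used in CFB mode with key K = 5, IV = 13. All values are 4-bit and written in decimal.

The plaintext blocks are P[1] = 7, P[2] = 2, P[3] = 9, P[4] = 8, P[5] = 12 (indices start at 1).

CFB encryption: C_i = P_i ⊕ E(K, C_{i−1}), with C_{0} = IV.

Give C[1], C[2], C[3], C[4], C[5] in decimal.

C[1]: E(K, 13) = 11; 7 ⊕ 11 = 12.
C[2]: E(K, 12) = 12; 2 ⊕ 12 = 14.
C[3]: E(K, 14) = 14; 9 ⊕ 14 = 7.
C[4]: E(K, 7) = 5; 8 ⊕ 5 = 13.
C[5]: E(K, 13) = 11; 12 ⊕ 11 = 7.

C[1] = 12, C[2] = 14, C[3] = 7, C[4] = 13, C[5] = 7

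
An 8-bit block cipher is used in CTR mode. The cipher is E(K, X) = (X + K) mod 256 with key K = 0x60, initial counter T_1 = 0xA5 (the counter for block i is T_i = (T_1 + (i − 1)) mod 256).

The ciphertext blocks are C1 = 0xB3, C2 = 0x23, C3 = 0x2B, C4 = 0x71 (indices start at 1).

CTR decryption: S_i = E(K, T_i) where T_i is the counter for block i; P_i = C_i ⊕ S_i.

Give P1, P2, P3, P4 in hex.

P1: T = 0xA5, S = E(K, T) = 0x05; 0xB3 ⊕ 0x05 = 0xB6.
P2: T = 0xA6, S = E(K, T) = 0x06; 0x23 ⊕ 0x06 = 0x25.
P3: T = 0xA7, S = E(K, T) = 0x07; 0x2B ⊕ 0x07 = 0x2C.
P4: T = 0xA8, S = E(K, T) = 0x08; 0x71 ⊕ 0x08 = 0x79.

P1 = 0xB6, P2 = 0x25, P3 = 0x2C, P4 = 0x79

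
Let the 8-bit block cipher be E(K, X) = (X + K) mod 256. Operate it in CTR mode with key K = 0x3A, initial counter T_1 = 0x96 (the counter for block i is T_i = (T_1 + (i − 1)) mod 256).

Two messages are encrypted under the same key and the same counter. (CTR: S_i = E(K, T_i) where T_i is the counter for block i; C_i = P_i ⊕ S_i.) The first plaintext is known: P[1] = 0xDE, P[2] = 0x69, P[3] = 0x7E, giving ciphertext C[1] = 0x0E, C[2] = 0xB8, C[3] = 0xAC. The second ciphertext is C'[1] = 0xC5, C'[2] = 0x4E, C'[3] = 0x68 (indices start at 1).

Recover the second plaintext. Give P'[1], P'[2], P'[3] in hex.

P'[1] = 0x15, P'[2] = 0x9F, P'[3] = 0xBA

In CTR with a reused counter, both messages share the same keystream S_i, so C_i ⊕ C'_i = P_i ⊕ P'_i and thus P'_i = P_i ⊕ C_i ⊕ C'_i.
P'[1]: 0xDE ⊕ 0x0E ⊕ 0xC5 = 0x15.
P'[2]: 0x69 ⊕ 0xB8 ⊕ 0x4E = 0x9F.
P'[3]: 0x7E ⊕ 0xAC ⊕ 0x68 = 0xBA.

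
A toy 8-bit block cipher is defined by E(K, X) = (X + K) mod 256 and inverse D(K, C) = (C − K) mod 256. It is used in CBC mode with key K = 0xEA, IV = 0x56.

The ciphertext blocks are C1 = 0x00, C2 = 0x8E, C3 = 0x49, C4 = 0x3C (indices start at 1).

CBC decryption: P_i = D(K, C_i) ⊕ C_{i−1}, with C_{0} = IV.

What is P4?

P4 = 0x1B

P4: D(K, 0x3C) = 0x52; 0x52 ⊕ 0x49 = 0x1B.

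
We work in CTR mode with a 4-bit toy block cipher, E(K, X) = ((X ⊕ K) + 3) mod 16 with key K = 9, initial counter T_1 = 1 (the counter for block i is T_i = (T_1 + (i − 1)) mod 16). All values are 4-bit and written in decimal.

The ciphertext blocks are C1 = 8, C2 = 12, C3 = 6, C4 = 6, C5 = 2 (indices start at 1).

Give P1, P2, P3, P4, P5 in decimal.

P1 = 3, P2 = 2, P3 = 11, P4 = 6, P5 = 13

CTR decryption: S_i = E(K, T_i) where T_i is the counter for block i; P_i = C_i ⊕ S_i.
P1: T = 1, S = E(K, T) = 11; 8 ⊕ 11 = 3.
P2: T = 2, S = E(K, T) = 14; 12 ⊕ 14 = 2.
P3: T = 3, S = E(K, T) = 13; 6 ⊕ 13 = 11.
P4: T = 4, S = E(K, T) = 0; 6 ⊕ 0 = 6.
P5: T = 5, S = E(K, T) = 15; 2 ⊕ 15 = 13.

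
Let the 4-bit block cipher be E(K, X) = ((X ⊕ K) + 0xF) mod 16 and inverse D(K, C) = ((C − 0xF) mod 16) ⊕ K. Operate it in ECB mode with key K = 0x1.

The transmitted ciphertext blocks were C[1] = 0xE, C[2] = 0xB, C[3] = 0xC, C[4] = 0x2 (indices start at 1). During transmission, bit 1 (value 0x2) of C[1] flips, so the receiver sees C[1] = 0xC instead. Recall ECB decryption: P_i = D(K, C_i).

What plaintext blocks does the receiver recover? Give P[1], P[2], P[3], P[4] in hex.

Only C[1] changed, to 0xC. In ECB, a change in C_i affects only P_i. Decrypting the received ciphertext:
P[1]: D(K, 0xC) = 0xC.
P[2]: D(K, 0xB) = 0xD.
P[3]: D(K, 0xC) = 0xC.
P[4]: D(K, 0x2) = 0x2.
Blocks that differ from the original plaintext: P[1].

P[1] = 0xC, P[2] = 0xD, P[3] = 0xC, P[4] = 0x2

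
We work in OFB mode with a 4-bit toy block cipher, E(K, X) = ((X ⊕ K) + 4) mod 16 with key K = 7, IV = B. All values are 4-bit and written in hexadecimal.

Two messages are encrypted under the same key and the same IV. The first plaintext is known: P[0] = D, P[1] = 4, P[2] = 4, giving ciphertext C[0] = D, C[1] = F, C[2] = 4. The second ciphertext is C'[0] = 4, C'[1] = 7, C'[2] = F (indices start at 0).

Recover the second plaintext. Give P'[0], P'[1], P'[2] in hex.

P'[0] = 4, P'[1] = C, P'[2] = F

In OFB with a reused IV, both messages share the same keystream S_i, so C_i ⊕ C'_i = P_i ⊕ P'_i and thus P'_i = P_i ⊕ C_i ⊕ C'_i.
P'[0]: D ⊕ D ⊕ 4 = 4.
P'[1]: 4 ⊕ F ⊕ 7 = C.
P'[2]: 4 ⊕ 4 ⊕ F = F.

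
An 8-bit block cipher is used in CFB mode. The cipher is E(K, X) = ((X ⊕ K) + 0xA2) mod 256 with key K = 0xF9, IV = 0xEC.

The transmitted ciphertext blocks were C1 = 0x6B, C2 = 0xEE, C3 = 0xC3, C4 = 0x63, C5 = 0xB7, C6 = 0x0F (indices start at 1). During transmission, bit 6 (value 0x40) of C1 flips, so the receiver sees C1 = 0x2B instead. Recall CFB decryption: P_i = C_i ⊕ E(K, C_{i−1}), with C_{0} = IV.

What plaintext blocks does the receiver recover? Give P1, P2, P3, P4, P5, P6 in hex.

Only C1 changed, to 0x2B. In CFB, a change in C_i flips the same bit in P_i and garbles P_{i+1}. Decrypting the received ciphertext:
P1: E(K, 0xEC) = 0xB7; 0x2B ⊕ 0xB7 = 0x9C.
P2: E(K, 0x2B) = 0x74; 0xEE ⊕ 0x74 = 0x9A.
P3: E(K, 0xEE) = 0xB9; 0xC3 ⊕ 0xB9 = 0x7A.
P4: E(K, 0xC3) = 0xDC; 0x63 ⊕ 0xDC = 0xBF.
P5: E(K, 0x63) = 0x3C; 0xB7 ⊕ 0x3C = 0x8B.
P6: E(K, 0xB7) = 0xF0; 0x0F ⊕ 0xF0 = 0xFF.
Blocks that differ from the original plaintext: P1, P2.

P1 = 0x9C, P2 = 0x9A, P3 = 0x7A, P4 = 0xBF, P5 = 0x8B, P6 = 0xFF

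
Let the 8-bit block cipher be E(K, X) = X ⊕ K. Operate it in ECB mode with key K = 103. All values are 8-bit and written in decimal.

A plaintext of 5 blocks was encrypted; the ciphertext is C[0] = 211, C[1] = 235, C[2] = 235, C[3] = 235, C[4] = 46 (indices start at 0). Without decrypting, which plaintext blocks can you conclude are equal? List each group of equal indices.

ECB encrypts each block independently with the same key, so equal ciphertext blocks imply equal plaintext blocks.
C[1] = C[2] = C[3] = 235, so P[1] = P[2] = P[3].

P[1] = P[2] = P[3]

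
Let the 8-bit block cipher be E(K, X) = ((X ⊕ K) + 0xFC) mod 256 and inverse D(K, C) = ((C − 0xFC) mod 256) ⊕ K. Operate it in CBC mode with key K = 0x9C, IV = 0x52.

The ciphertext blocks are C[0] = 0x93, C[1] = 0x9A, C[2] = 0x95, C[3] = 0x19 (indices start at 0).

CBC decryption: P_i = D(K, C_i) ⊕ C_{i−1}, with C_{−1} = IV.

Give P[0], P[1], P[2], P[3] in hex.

P[0]: D(K, 0x93) = 0x0B; 0x0B ⊕ 0x52 = 0x59.
P[1]: D(K, 0x9A) = 0x02; 0x02 ⊕ 0x93 = 0x91.
P[2]: D(K, 0x95) = 0x05; 0x05 ⊕ 0x9A = 0x9F.
P[3]: D(K, 0x19) = 0x81; 0x81 ⊕ 0x95 = 0x14.

P[0] = 0x59, P[1] = 0x91, P[2] = 0x9F, P[3] = 0x14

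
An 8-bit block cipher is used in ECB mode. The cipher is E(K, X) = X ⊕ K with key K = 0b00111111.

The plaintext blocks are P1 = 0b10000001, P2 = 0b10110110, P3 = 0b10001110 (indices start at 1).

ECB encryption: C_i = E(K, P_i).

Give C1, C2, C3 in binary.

C1 = 0b10111110, C2 = 0b10001001, C3 = 0b10110001

C1: E(K, 0b10000001) = 0b10111110.
C2: E(K, 0b10110110) = 0b10001001.
C3: E(K, 0b10001110) = 0b10110001.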